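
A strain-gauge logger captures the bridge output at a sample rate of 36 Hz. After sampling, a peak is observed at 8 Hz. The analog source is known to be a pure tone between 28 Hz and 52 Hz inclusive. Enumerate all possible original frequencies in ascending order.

Frequencies that alias to 8 Hz are k·fs ± 8 Hz for integer k ≥ 0.
k=0: 8 Hz.
k=1: 28 Hz, 44 Hz.
k=2: 64 Hz, 80 Hz.
Within [28 Hz, 52 Hz]: 28 Hz, 44 Hz.

28 Hz, 44 Hz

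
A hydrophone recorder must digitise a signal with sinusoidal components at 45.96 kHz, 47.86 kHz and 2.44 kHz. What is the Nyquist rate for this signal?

Highest-frequency component: 47.86 kHz.
Nyquist rate = 2 × 47.86 kHz = 95.72 kHz.

95.72 kHz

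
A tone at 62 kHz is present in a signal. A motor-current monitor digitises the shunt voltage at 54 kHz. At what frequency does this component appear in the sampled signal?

62 kHz mod fs = 8 kHz.
8 kHz ≤ fs/2 = 27 kHz, appears at 8 kHz.

8 kHz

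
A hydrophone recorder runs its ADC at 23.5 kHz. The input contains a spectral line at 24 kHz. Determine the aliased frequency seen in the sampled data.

24 kHz mod fs = 0.5 kHz.
0.5 kHz ≤ fs/2 = 11.75 kHz, appears at 0.5 kHz.

0.5 kHz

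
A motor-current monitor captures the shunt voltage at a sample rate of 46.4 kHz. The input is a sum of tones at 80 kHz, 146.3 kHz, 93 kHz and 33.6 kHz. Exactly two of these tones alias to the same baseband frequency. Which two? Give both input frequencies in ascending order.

fs/2 = 23.2 kHz.
80 kHz mod fs = 33.6 kHz.
33.6 kHz > fs/2 = 23.2 kHz, folds to fs − 33.6 kHz = 12.8 kHz.
146.3 kHz mod fs = 7.1 kHz.
7.1 kHz ≤ fs/2 = 23.2 kHz, appears at 7.1 kHz.
93 kHz mod fs = 0.2 kHz.
0.2 kHz ≤ fs/2 = 23.2 kHz, appears at 0.2 kHz.
33.6 kHz > fs/2 = 23.2 kHz, folds to fs − 33.6 kHz = 12.8 kHz.
33.6 kHz and 80 kHz both map to 12.8 kHz.

33.6 kHz, 80 kHz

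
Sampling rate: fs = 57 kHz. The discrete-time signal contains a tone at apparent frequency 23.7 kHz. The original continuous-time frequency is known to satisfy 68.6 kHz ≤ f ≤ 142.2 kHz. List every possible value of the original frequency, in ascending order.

Frequencies that alias to 23.7 kHz are k·fs ± 23.7 kHz for integer k ≥ 0.
k=0: 23.7 kHz.
k=1: 33.3 kHz, 80.7 kHz.
k=2: 90.3 kHz, 137.7 kHz.
k=3: 147.3 kHz, 194.7 kHz.
Within [68.6 kHz, 142.2 kHz]: 80.7 kHz, 90.3 kHz, 137.7 kHz.

80.7 kHz, 90.3 kHz, 137.7 kHz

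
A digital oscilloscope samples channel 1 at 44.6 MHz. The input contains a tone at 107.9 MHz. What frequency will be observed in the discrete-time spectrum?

107.9 MHz mod fs = 18.7 MHz.
18.7 MHz ≤ fs/2 = 22.3 MHz, appears at 18.7 MHz.

18.7 MHz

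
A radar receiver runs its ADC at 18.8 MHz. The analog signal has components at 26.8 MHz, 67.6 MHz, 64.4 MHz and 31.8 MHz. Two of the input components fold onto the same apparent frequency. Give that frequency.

fs/2 = 9.4 MHz.
26.8 MHz mod fs = 8 MHz.
8 MHz ≤ fs/2 = 9.4 MHz, appears at 8 MHz.
67.6 MHz mod fs = 11.2 MHz.
11.2 MHz > fs/2 = 9.4 MHz, folds to fs − 11.2 MHz = 7.6 MHz.
64.4 MHz mod fs = 8 MHz.
8 MHz ≤ fs/2 = 9.4 MHz, appears at 8 MHz.
31.8 MHz mod fs = 13 MHz.
13 MHz > fs/2 = 9.4 MHz, folds to fs − 13 MHz = 5.8 MHz.
26.8 MHz and 64.4 MHz both map to 8 MHz.

8 MHz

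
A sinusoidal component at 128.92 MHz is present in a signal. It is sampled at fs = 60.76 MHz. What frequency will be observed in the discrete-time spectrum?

128.92 MHz mod fs = 7.4 MHz.
7.4 MHz ≤ fs/2 = 30.38 MHz, appears at 7.4 MHz.

7.4 MHz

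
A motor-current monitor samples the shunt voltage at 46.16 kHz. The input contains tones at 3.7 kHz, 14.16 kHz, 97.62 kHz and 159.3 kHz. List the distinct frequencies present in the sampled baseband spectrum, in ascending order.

3.7 kHz, 5.3 kHz, 14.16 kHz, 20.82 kHz

fs/2 = 23.08 kHz.
3.7 kHz ≤ fs/2 = 23.08 kHz, passes unchanged.
14.16 kHz ≤ fs/2 = 23.08 kHz, passes unchanged.
97.62 kHz mod fs = 5.3 kHz.
5.3 kHz ≤ fs/2 = 23.08 kHz, appears at 5.3 kHz.
159.3 kHz mod fs = 20.82 kHz.
20.82 kHz ≤ fs/2 = 23.08 kHz, appears at 20.82 kHz.
Distinct values: {3.7 kHz, 5.3 kHz, 14.16 kHz, 20.82 kHz}.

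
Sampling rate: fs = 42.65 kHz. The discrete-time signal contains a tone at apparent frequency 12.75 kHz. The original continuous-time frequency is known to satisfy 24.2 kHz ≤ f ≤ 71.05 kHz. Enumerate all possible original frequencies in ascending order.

29.9 kHz, 55.4 kHz

Frequencies that alias to 12.75 kHz are k·fs ± 12.75 kHz for integer k ≥ 0.
k=0: 12.75 kHz.
k=1: 29.9 kHz, 55.4 kHz.
k=2: 72.55 kHz, 98.05 kHz.
Within [24.2 kHz, 71.05 kHz]: 29.9 kHz, 55.4 kHz.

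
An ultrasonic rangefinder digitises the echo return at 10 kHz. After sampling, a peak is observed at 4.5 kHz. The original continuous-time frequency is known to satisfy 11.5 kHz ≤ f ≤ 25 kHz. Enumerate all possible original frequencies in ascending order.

Frequencies that alias to 4.5 kHz are k·fs ± 4.5 kHz for integer k ≥ 0.
k=0: 4.5 kHz.
k=1: 5.5 kHz, 14.5 kHz.
k=2: 15.5 kHz, 24.5 kHz.
k=3: 25.5 kHz, 34.5 kHz.
Within [11.5 kHz, 25 kHz]: 14.5 kHz, 15.5 kHz, 24.5 kHz.

14.5 kHz, 15.5 kHz, 24.5 kHz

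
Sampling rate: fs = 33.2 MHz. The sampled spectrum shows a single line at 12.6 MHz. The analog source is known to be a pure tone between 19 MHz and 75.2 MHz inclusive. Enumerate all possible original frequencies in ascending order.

20.6 MHz, 45.8 MHz, 53.8 MHz

Frequencies that alias to 12.6 MHz are k·fs ± 12.6 MHz for integer k ≥ 0.
k=0: 12.6 MHz.
k=1: 20.6 MHz, 45.8 MHz.
k=2: 53.8 MHz, 79 MHz.
k=3: 87 MHz, 112.2 MHz.
Within [19 MHz, 75.2 MHz]: 20.6 MHz, 45.8 MHz, 53.8 MHz.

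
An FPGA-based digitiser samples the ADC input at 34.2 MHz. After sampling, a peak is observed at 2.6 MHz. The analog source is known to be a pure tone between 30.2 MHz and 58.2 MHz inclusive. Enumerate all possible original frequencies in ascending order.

31.6 MHz, 36.8 MHz

Frequencies that alias to 2.6 MHz are k·fs ± 2.6 MHz for integer k ≥ 0.
k=0: 2.6 MHz.
k=1: 31.6 MHz, 36.8 MHz.
k=2: 65.8 MHz, 71 MHz.
Within [30.2 MHz, 58.2 MHz]: 31.6 MHz, 36.8 MHz.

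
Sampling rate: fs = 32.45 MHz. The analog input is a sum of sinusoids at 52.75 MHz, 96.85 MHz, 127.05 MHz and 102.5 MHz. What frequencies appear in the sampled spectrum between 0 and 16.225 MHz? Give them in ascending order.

0.5 MHz, 2.75 MHz, 5.15 MHz, 12.15 MHz

fs/2 = 16.225 MHz.
52.75 MHz mod fs = 20.3 MHz.
20.3 MHz > fs/2 = 16.225 MHz, folds to fs − 20.3 MHz = 12.15 MHz.
96.85 MHz mod fs = 31.95 MHz.
31.95 MHz > fs/2 = 16.225 MHz, folds to fs − 31.95 MHz = 0.5 MHz.
127.05 MHz mod fs = 29.7 MHz.
29.7 MHz > fs/2 = 16.225 MHz, folds to fs − 29.7 MHz = 2.75 MHz.
102.5 MHz mod fs = 5.15 MHz.
5.15 MHz ≤ fs/2 = 16.225 MHz, appears at 5.15 MHz.
Distinct values: {0.5 MHz, 2.75 MHz, 5.15 MHz, 12.15 MHz}.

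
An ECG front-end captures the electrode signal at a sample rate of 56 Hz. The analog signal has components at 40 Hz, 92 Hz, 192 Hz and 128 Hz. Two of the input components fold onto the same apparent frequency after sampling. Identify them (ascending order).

40 Hz, 128 Hz

fs/2 = 28 Hz.
40 Hz > fs/2 = 28 Hz, folds to fs − 40 Hz = 16 Hz.
92 Hz mod fs = 36 Hz.
36 Hz > fs/2 = 28 Hz, folds to fs − 36 Hz = 20 Hz.
192 Hz mod fs = 24 Hz.
24 Hz ≤ fs/2 = 28 Hz, appears at 24 Hz.
128 Hz mod fs = 16 Hz.
16 Hz ≤ fs/2 = 28 Hz, appears at 16 Hz.
40 Hz and 128 Hz both map to 16 Hz.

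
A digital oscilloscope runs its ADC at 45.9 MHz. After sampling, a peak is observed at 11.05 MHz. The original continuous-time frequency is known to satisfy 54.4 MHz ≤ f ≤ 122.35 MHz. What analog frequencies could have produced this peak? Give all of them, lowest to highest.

56.95 MHz, 80.75 MHz, 102.85 MHz

Frequencies that alias to 11.05 MHz are k·fs ± 11.05 MHz for integer k ≥ 0.
k=0: 11.05 MHz.
k=1: 34.85 MHz, 56.95 MHz.
k=2: 80.75 MHz, 102.85 MHz.
k=3: 126.65 MHz, 148.75 MHz.
Within [54.4 MHz, 122.35 MHz]: 56.95 MHz, 80.75 MHz, 102.85 MHz.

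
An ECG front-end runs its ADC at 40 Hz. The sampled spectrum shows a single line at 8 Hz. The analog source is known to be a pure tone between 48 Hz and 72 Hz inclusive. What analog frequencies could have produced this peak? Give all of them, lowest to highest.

48 Hz, 72 Hz

Frequencies that alias to 8 Hz are k·fs ± 8 Hz for integer k ≥ 0.
k=0: 8 Hz.
k=1: 32 Hz, 48 Hz.
k=2: 72 Hz, 88 Hz.
k=3: 112 Hz, 128 Hz.
Within [48 Hz, 72 Hz]: 48 Hz, 72 Hz.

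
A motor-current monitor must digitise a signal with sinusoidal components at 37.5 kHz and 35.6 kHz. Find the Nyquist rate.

75 kHz

Highest-frequency component: 37.5 kHz.
Nyquist rate = 2 × 37.5 kHz = 75 kHz.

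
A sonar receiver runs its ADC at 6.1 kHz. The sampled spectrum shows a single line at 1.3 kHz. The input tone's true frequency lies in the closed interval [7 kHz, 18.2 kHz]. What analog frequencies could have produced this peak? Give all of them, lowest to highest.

Frequencies that alias to 1.3 kHz are k·fs ± 1.3 kHz for integer k ≥ 0.
k=0: 1.3 kHz.
k=1: 4.8 kHz, 7.4 kHz.
k=2: 10.9 kHz, 13.5 kHz.
k=3: 17 kHz, 19.6 kHz.
k=4: 23.1 kHz, 25.7 kHz.
Within [7 kHz, 18.2 kHz]: 7.4 kHz, 10.9 kHz, 13.5 kHz, 17 kHz.

7.4 kHz, 10.9 kHz, 13.5 kHz, 17 kHz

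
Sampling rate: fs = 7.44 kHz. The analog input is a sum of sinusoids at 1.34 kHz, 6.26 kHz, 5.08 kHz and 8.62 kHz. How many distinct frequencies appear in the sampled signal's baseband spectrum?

3

fs/2 = 3.72 kHz.
1.34 kHz ≤ fs/2 = 3.72 kHz, passes unchanged.
6.26 kHz > fs/2 = 3.72 kHz, folds to fs − 6.26 kHz = 1.18 kHz.
5.08 kHz > fs/2 = 3.72 kHz, folds to fs − 5.08 kHz = 2.36 kHz.
8.62 kHz mod fs = 1.18 kHz.
1.18 kHz ≤ fs/2 = 3.72 kHz, appears at 1.18 kHz.
Distinct values: {1.18 kHz, 1.34 kHz, 2.36 kHz} → 3.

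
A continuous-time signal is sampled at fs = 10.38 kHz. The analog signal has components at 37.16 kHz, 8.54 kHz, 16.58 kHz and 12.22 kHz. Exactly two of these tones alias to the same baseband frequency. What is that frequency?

fs/2 = 5.19 kHz.
37.16 kHz mod fs = 6.02 kHz.
6.02 kHz > fs/2 = 5.19 kHz, folds to fs − 6.02 kHz = 4.36 kHz.
8.54 kHz > fs/2 = 5.19 kHz, folds to fs − 8.54 kHz = 1.84 kHz.
16.58 kHz mod fs = 6.2 kHz.
6.2 kHz > fs/2 = 5.19 kHz, folds to fs − 6.2 kHz = 4.18 kHz.
12.22 kHz mod fs = 1.84 kHz.
1.84 kHz ≤ fs/2 = 5.19 kHz, appears at 1.84 kHz.
8.54 kHz and 12.22 kHz both map to 1.84 kHz.

1.84 kHz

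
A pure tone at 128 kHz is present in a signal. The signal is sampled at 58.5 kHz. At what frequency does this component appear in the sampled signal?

128 kHz mod fs = 11 kHz.
11 kHz ≤ fs/2 = 29.25 kHz, appears at 11 kHz.

11 kHz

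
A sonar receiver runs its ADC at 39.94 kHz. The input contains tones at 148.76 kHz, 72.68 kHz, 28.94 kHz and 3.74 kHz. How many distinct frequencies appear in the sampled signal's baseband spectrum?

3

fs/2 = 19.97 kHz.
148.76 kHz mod fs = 28.94 kHz.
28.94 kHz > fs/2 = 19.97 kHz, folds to fs − 28.94 kHz = 11 kHz.
72.68 kHz mod fs = 32.74 kHz.
32.74 kHz > fs/2 = 19.97 kHz, folds to fs − 32.74 kHz = 7.2 kHz.
28.94 kHz > fs/2 = 19.97 kHz, folds to fs − 28.94 kHz = 11 kHz.
3.74 kHz ≤ fs/2 = 19.97 kHz, passes unchanged.
Distinct values: {3.74 kHz, 7.2 kHz, 11 kHz} → 3.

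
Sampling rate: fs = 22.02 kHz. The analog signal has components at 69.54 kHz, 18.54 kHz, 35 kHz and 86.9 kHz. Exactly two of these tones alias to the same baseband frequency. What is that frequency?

fs/2 = 11.01 kHz.
69.54 kHz mod fs = 3.48 kHz.
3.48 kHz ≤ fs/2 = 11.01 kHz, appears at 3.48 kHz.
18.54 kHz > fs/2 = 11.01 kHz, folds to fs − 18.54 kHz = 3.48 kHz.
35 kHz mod fs = 12.98 kHz.
12.98 kHz > fs/2 = 11.01 kHz, folds to fs − 12.98 kHz = 9.04 kHz.
86.9 kHz mod fs = 20.84 kHz.
20.84 kHz > fs/2 = 11.01 kHz, folds to fs − 20.84 kHz = 1.18 kHz.
18.54 kHz and 69.54 kHz both map to 3.48 kHz.

3.48 kHz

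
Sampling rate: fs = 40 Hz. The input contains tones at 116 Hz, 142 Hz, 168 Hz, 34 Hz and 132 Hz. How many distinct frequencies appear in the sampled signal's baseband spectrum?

fs/2 = 20 Hz.
116 Hz mod fs = 36 Hz.
36 Hz > fs/2 = 20 Hz, folds to fs − 36 Hz = 4 Hz.
142 Hz mod fs = 22 Hz.
22 Hz > fs/2 = 20 Hz, folds to fs − 22 Hz = 18 Hz.
168 Hz mod fs = 8 Hz.
8 Hz ≤ fs/2 = 20 Hz, appears at 8 Hz.
34 Hz > fs/2 = 20 Hz, folds to fs − 34 Hz = 6 Hz.
132 Hz mod fs = 12 Hz.
12 Hz ≤ fs/2 = 20 Hz, appears at 12 Hz.
Distinct values: {4 Hz, 6 Hz, 8 Hz, 12 Hz, 18 Hz} → 5.

5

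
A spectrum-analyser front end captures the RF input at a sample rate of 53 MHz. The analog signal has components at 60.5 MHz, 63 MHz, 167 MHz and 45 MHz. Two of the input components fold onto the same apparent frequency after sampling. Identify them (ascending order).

45 MHz, 167 MHz

fs/2 = 26.5 MHz.
60.5 MHz mod fs = 7.5 MHz.
7.5 MHz ≤ fs/2 = 26.5 MHz, appears at 7.5 MHz.
63 MHz mod fs = 10 MHz.
10 MHz ≤ fs/2 = 26.5 MHz, appears at 10 MHz.
167 MHz mod fs = 8 MHz.
8 MHz ≤ fs/2 = 26.5 MHz, appears at 8 MHz.
45 MHz > fs/2 = 26.5 MHz, folds to fs − 45 MHz = 8 MHz.
45 MHz and 167 MHz both map to 8 MHz.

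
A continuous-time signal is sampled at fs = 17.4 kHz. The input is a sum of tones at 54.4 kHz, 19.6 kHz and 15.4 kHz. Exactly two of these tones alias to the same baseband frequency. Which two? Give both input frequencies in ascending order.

fs/2 = 8.7 kHz.
54.4 kHz mod fs = 2.2 kHz.
2.2 kHz ≤ fs/2 = 8.7 kHz, appears at 2.2 kHz.
19.6 kHz mod fs = 2.2 kHz.
2.2 kHz ≤ fs/2 = 8.7 kHz, appears at 2.2 kHz.
15.4 kHz > fs/2 = 8.7 kHz, folds to fs − 15.4 kHz = 2 kHz.
19.6 kHz and 54.4 kHz both map to 2.2 kHz.

19.6 kHz, 54.4 kHz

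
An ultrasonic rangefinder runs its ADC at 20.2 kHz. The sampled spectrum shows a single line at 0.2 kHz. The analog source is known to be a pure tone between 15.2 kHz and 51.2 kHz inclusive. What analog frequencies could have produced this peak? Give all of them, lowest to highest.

20 kHz, 20.4 kHz, 40.2 kHz, 40.6 kHz

Frequencies that alias to 0.2 kHz are k·fs ± 0.2 kHz for integer k ≥ 0.
k=0: 0.2 kHz.
k=1: 20 kHz, 20.4 kHz.
k=2: 40.2 kHz, 40.6 kHz.
k=3: 60.4 kHz, 60.8 kHz.
Within [15.2 kHz, 51.2 kHz]: 20 kHz, 20.4 kHz, 40.2 kHz, 40.6 kHz.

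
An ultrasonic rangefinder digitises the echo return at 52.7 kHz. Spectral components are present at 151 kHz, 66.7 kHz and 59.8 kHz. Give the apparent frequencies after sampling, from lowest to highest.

7.1 kHz, 14 kHz

fs/2 = 26.35 kHz.
151 kHz mod fs = 45.6 kHz.
45.6 kHz > fs/2 = 26.35 kHz, folds to fs − 45.6 kHz = 7.1 kHz.
66.7 kHz mod fs = 14 kHz.
14 kHz ≤ fs/2 = 26.35 kHz, appears at 14 kHz.
59.8 kHz mod fs = 7.1 kHz.
7.1 kHz ≤ fs/2 = 26.35 kHz, appears at 7.1 kHz.
Distinct values: {7.1 kHz, 14 kHz}.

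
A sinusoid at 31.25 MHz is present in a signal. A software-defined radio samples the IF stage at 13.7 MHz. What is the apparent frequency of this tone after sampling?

31.25 MHz mod fs = 3.85 MHz.
3.85 MHz ≤ fs/2 = 6.85 MHz, appears at 3.85 MHz.

3.85 MHz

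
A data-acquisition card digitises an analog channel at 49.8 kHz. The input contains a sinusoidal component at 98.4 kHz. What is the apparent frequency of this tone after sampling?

1.2 kHz

98.4 kHz mod fs = 48.6 kHz.
48.6 kHz > fs/2 = 24.9 kHz, folds to fs − 48.6 kHz = 1.2 kHz.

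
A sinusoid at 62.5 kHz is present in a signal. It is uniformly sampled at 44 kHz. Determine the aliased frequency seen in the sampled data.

18.5 kHz

62.5 kHz mod fs = 18.5 kHz.
18.5 kHz ≤ fs/2 = 22 kHz, appears at 18.5 kHz.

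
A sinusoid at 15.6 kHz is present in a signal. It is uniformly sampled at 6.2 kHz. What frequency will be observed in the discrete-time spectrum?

3 kHz

15.6 kHz mod fs = 3.2 kHz.
3.2 kHz > fs/2 = 3.1 kHz, folds to fs − 3.2 kHz = 3 kHz.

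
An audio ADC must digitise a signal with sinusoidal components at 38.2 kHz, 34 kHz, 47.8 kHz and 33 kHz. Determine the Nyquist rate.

Highest-frequency component: 47.8 kHz.
Nyquist rate = 2 × 47.8 kHz = 95.6 kHz.

95.6 kHz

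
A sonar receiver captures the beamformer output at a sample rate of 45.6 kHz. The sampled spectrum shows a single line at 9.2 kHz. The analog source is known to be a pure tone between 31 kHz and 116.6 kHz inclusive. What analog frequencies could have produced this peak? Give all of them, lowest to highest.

36.4 kHz, 54.8 kHz, 82 kHz, 100.4 kHz

Frequencies that alias to 9.2 kHz are k·fs ± 9.2 kHz for integer k ≥ 0.
k=0: 9.2 kHz.
k=1: 36.4 kHz, 54.8 kHz.
k=2: 82 kHz, 100.4 kHz.
k=3: 127.6 kHz, 146 kHz.
Within [31 kHz, 116.6 kHz]: 36.4 kHz, 54.8 kHz, 82 kHz, 100.4 kHz.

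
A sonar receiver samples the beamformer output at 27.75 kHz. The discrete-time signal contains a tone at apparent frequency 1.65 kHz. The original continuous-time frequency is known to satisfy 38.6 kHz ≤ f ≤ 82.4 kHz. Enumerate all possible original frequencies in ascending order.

Frequencies that alias to 1.65 kHz are k·fs ± 1.65 kHz for integer k ≥ 0.
k=0: 1.65 kHz.
k=1: 26.1 kHz, 29.4 kHz.
k=2: 53.85 kHz, 57.15 kHz.
k=3: 81.6 kHz, 84.9 kHz.
k=4: 109.35 kHz, 112.65 kHz.
Within [38.6 kHz, 82.4 kHz]: 53.85 kHz, 57.15 kHz, 81.6 kHz.

53.85 kHz, 57.15 kHz, 81.6 kHz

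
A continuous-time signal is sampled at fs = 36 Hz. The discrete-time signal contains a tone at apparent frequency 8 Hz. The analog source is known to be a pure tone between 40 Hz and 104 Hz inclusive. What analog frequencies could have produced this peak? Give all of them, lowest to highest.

44 Hz, 64 Hz, 80 Hz, 100 Hz

Frequencies that alias to 8 Hz are k·fs ± 8 Hz for integer k ≥ 0.
k=0: 8 Hz.
k=1: 28 Hz, 44 Hz.
k=2: 64 Hz, 80 Hz.
k=3: 100 Hz, 116 Hz.
k=4: 136 Hz, 152 Hz.
Within [40 Hz, 104 Hz]: 44 Hz, 64 Hz, 80 Hz, 100 Hz.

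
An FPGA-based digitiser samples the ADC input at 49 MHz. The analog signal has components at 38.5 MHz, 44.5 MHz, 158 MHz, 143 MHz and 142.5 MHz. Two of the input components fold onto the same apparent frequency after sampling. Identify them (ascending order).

44.5 MHz, 142.5 MHz

fs/2 = 24.5 MHz.
38.5 MHz > fs/2 = 24.5 MHz, folds to fs − 38.5 MHz = 10.5 MHz.
44.5 MHz > fs/2 = 24.5 MHz, folds to fs − 44.5 MHz = 4.5 MHz.
158 MHz mod fs = 11 MHz.
11 MHz ≤ fs/2 = 24.5 MHz, appears at 11 MHz.
143 MHz mod fs = 45 MHz.
45 MHz > fs/2 = 24.5 MHz, folds to fs − 45 MHz = 4 MHz.
142.5 MHz mod fs = 44.5 MHz.
44.5 MHz > fs/2 = 24.5 MHz, folds to fs − 44.5 MHz = 4.5 MHz.
44.5 MHz and 142.5 MHz both map to 4.5 MHz.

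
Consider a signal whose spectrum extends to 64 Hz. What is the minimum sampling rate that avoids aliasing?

128 Hz

Nyquist rate = 2 × 64 Hz = 128 Hz.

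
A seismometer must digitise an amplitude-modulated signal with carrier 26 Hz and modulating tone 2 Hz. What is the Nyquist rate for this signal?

AM sidebands sit at fc ± fm = 24 Hz and 28 Hz.
Highest-frequency component: 28 Hz.
Nyquist rate = 2 × 28 Hz = 56 Hz.

56 Hz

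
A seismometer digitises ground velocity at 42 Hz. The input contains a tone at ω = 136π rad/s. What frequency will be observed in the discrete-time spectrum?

16 Hz

ω = 136π rad/s → f = ω/(2π) = 68 Hz.
68 Hz mod fs = 26 Hz.
26 Hz > fs/2 = 21 Hz, folds to fs − 26 Hz = 16 Hz.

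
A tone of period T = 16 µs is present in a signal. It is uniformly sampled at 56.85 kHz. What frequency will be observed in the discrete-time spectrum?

5.65 kHz

T = 16 µs → f = 1/T = 62.5 kHz.
62.5 kHz mod fs = 5.65 kHz.
5.65 kHz ≤ fs/2 = 28.425 kHz, appears at 5.65 kHz.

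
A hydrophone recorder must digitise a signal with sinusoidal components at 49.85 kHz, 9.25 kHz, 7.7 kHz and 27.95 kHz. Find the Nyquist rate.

Highest-frequency component: 49.85 kHz.
Nyquist rate = 2 × 49.85 kHz = 99.7 kHz.

99.7 kHz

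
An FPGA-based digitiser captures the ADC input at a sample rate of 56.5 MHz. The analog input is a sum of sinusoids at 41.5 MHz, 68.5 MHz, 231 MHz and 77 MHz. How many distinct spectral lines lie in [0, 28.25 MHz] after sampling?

fs/2 = 28.25 MHz.
41.5 MHz > fs/2 = 28.25 MHz, folds to fs − 41.5 MHz = 15 MHz.
68.5 MHz mod fs = 12 MHz.
12 MHz ≤ fs/2 = 28.25 MHz, appears at 12 MHz.
231 MHz mod fs = 5 MHz.
5 MHz ≤ fs/2 = 28.25 MHz, appears at 5 MHz.
77 MHz mod fs = 20.5 MHz.
20.5 MHz ≤ fs/2 = 28.25 MHz, appears at 20.5 MHz.
Distinct values: {5 MHz, 12 MHz, 15 MHz, 20.5 MHz} → 4.

4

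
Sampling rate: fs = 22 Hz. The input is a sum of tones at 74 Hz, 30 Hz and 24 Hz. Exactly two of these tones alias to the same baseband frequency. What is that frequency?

8 Hz

fs/2 = 11 Hz.
74 Hz mod fs = 8 Hz.
8 Hz ≤ fs/2 = 11 Hz, appears at 8 Hz.
30 Hz mod fs = 8 Hz.
8 Hz ≤ fs/2 = 11 Hz, appears at 8 Hz.
24 Hz mod fs = 2 Hz.
2 Hz ≤ fs/2 = 11 Hz, appears at 2 Hz.
30 Hz and 74 Hz both map to 8 Hz.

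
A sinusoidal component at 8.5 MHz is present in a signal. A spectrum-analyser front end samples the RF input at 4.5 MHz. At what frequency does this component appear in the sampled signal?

8.5 MHz mod fs = 4 MHz.
4 MHz > fs/2 = 2.25 MHz, folds to fs − 4 MHz = 0.5 MHz.

0.5 MHz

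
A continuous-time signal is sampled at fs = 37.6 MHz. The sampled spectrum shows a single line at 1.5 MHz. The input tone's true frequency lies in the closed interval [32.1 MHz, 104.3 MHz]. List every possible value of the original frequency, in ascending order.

36.1 MHz, 39.1 MHz, 73.7 MHz, 76.7 MHz

Frequencies that alias to 1.5 MHz are k·fs ± 1.5 MHz for integer k ≥ 0.
k=0: 1.5 MHz.
k=1: 36.1 MHz, 39.1 MHz.
k=2: 73.7 MHz, 76.7 MHz.
k=3: 111.3 MHz, 114.3 MHz.
Within [32.1 MHz, 104.3 MHz]: 36.1 MHz, 39.1 MHz, 73.7 MHz, 76.7 MHz.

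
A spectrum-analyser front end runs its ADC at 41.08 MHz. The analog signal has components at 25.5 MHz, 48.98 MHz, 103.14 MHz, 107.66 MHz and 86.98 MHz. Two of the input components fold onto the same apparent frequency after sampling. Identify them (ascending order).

fs/2 = 20.54 MHz.
25.5 MHz > fs/2 = 20.54 MHz, folds to fs − 25.5 MHz = 15.58 MHz.
48.98 MHz mod fs = 7.9 MHz.
7.9 MHz ≤ fs/2 = 20.54 MHz, appears at 7.9 MHz.
103.14 MHz mod fs = 20.98 MHz.
20.98 MHz > fs/2 = 20.54 MHz, folds to fs − 20.98 MHz = 20.1 MHz.
107.66 MHz mod fs = 25.5 MHz.
25.5 MHz > fs/2 = 20.54 MHz, folds to fs − 25.5 MHz = 15.58 MHz.
86.98 MHz mod fs = 4.82 MHz.
4.82 MHz ≤ fs/2 = 20.54 MHz, appears at 4.82 MHz.
25.5 MHz and 107.66 MHz both map to 15.58 MHz.

25.5 MHz, 107.66 MHz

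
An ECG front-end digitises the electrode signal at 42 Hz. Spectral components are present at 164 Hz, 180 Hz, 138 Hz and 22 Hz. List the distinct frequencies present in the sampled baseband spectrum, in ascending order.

fs/2 = 21 Hz.
164 Hz mod fs = 38 Hz.
38 Hz > fs/2 = 21 Hz, folds to fs − 38 Hz = 4 Hz.
180 Hz mod fs = 12 Hz.
12 Hz ≤ fs/2 = 21 Hz, appears at 12 Hz.
138 Hz mod fs = 12 Hz.
12 Hz ≤ fs/2 = 21 Hz, appears at 12 Hz.
22 Hz > fs/2 = 21 Hz, folds to fs − 22 Hz = 20 Hz.
Distinct values: {4 Hz, 12 Hz, 20 Hz}.

4 Hz, 12 Hz, 20 Hz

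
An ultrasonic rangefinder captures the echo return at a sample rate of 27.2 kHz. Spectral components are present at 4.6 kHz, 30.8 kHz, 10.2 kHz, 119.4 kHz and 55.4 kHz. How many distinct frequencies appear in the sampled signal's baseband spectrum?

5

fs/2 = 13.6 kHz.
4.6 kHz ≤ fs/2 = 13.6 kHz, passes unchanged.
30.8 kHz mod fs = 3.6 kHz.
3.6 kHz ≤ fs/2 = 13.6 kHz, appears at 3.6 kHz.
10.2 kHz ≤ fs/2 = 13.6 kHz, passes unchanged.
119.4 kHz mod fs = 10.6 kHz.
10.6 kHz ≤ fs/2 = 13.6 kHz, appears at 10.6 kHz.
55.4 kHz mod fs = 1 kHz.
1 kHz ≤ fs/2 = 13.6 kHz, appears at 1 kHz.
Distinct values: {1 kHz, 3.6 kHz, 4.6 kHz, 10.2 kHz, 10.6 kHz} → 5.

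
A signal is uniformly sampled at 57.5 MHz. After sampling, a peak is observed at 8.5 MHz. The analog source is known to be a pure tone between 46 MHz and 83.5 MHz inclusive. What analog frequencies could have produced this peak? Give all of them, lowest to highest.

49 MHz, 66 MHz

Frequencies that alias to 8.5 MHz are k·fs ± 8.5 MHz for integer k ≥ 0.
k=0: 8.5 MHz.
k=1: 49 MHz, 66 MHz.
k=2: 106.5 MHz, 123.5 MHz.
Within [46 MHz, 83.5 MHz]: 49 MHz, 66 MHz.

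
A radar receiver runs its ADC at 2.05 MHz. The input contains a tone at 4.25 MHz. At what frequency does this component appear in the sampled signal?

4.25 MHz mod fs = 0.15 MHz.
0.15 MHz ≤ fs/2 = 1.025 MHz, appears at 0.15 MHz.

0.15 MHz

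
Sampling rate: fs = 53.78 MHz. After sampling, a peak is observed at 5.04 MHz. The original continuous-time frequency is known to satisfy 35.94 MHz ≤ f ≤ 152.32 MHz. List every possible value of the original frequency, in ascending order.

48.74 MHz, 58.82 MHz, 102.52 MHz, 112.6 MHz

Frequencies that alias to 5.04 MHz are k·fs ± 5.04 MHz for integer k ≥ 0.
k=0: 5.04 MHz.
k=1: 48.74 MHz, 58.82 MHz.
k=2: 102.52 MHz, 112.6 MHz.
k=3: 156.3 MHz, 166.38 MHz.
Within [35.94 MHz, 152.32 MHz]: 48.74 MHz, 58.82 MHz, 102.52 MHz, 112.6 MHz.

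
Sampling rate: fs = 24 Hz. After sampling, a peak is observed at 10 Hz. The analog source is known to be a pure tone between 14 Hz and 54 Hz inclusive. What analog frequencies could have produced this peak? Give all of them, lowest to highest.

14 Hz, 34 Hz, 38 Hz

Frequencies that alias to 10 Hz are k·fs ± 10 Hz for integer k ≥ 0.
k=0: 10 Hz.
k=1: 14 Hz, 34 Hz.
k=2: 38 Hz, 58 Hz.
k=3: 62 Hz, 82 Hz.
Within [14 Hz, 54 Hz]: 14 Hz, 34 Hz, 38 Hz.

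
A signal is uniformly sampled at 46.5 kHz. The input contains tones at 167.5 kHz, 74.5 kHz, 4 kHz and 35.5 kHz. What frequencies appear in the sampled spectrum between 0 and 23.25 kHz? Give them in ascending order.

fs/2 = 23.25 kHz.
167.5 kHz mod fs = 28 kHz.
28 kHz > fs/2 = 23.25 kHz, folds to fs − 28 kHz = 18.5 kHz.
74.5 kHz mod fs = 28 kHz.
28 kHz > fs/2 = 23.25 kHz, folds to fs − 28 kHz = 18.5 kHz.
4 kHz ≤ fs/2 = 23.25 kHz, passes unchanged.
35.5 kHz > fs/2 = 23.25 kHz, folds to fs − 35.5 kHz = 11 kHz.
Distinct values: {4 kHz, 11 kHz, 18.5 kHz}.

4 kHz, 11 kHz, 18.5 kHz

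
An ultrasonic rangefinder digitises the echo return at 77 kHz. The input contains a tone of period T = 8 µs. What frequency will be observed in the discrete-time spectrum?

29 kHz

T = 8 µs → f = 1/T = 125 kHz.
125 kHz mod fs = 48 kHz.
48 kHz > fs/2 = 38.5 kHz, folds to fs − 48 kHz = 29 kHz.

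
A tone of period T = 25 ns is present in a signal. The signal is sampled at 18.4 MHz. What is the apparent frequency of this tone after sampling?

3.2 MHz

T = 25 ns → f = 1/T = 40 MHz.
40 MHz mod fs = 3.2 MHz.
3.2 MHz ≤ fs/2 = 9.2 MHz, appears at 3.2 MHz.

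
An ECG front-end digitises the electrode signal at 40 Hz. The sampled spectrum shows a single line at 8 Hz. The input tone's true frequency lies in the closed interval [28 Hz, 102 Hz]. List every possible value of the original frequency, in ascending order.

Frequencies that alias to 8 Hz are k·fs ± 8 Hz for integer k ≥ 0.
k=0: 8 Hz.
k=1: 32 Hz, 48 Hz.
k=2: 72 Hz, 88 Hz.
k=3: 112 Hz, 128 Hz.
Within [28 Hz, 102 Hz]: 32 Hz, 48 Hz, 72 Hz, 88 Hz.

32 Hz, 48 Hz, 72 Hz, 88 Hz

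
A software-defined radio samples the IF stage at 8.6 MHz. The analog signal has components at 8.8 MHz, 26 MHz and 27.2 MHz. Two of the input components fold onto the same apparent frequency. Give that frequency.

fs/2 = 4.3 MHz.
8.8 MHz mod fs = 0.2 MHz.
0.2 MHz ≤ fs/2 = 4.3 MHz, appears at 0.2 MHz.
26 MHz mod fs = 0.2 MHz.
0.2 MHz ≤ fs/2 = 4.3 MHz, appears at 0.2 MHz.
27.2 MHz mod fs = 1.4 MHz.
1.4 MHz ≤ fs/2 = 4.3 MHz, appears at 1.4 MHz.
8.8 MHz and 26 MHz both map to 0.2 MHz.

0.2 MHz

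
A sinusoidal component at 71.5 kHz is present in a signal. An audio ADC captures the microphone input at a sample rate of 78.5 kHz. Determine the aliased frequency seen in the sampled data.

71.5 kHz > fs/2 = 39.25 kHz, folds to fs − 71.5 kHz = 7 kHz.

7 kHz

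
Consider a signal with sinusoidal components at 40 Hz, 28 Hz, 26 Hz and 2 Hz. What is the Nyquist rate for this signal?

Highest-frequency component: 40 Hz.
Nyquist rate = 2 × 40 Hz = 80 Hz.

80 Hz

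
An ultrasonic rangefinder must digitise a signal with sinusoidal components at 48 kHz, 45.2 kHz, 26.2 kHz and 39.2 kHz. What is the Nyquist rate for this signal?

Highest-frequency component: 48 kHz.
Nyquist rate = 2 × 48 kHz = 96 kHz.

96 kHz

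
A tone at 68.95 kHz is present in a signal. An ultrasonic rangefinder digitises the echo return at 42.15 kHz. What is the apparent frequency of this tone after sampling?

15.35 kHz

68.95 kHz mod fs = 26.8 kHz.
26.8 kHz > fs/2 = 21.075 kHz, folds to fs − 26.8 kHz = 15.35 kHz.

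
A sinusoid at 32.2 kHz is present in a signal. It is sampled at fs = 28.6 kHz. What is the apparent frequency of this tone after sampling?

32.2 kHz mod fs = 3.6 kHz.
3.6 kHz ≤ fs/2 = 14.3 kHz, appears at 3.6 kHz.

3.6 kHz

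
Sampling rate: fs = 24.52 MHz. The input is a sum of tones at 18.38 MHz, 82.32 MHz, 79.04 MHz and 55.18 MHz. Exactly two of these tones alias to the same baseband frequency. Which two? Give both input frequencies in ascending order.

fs/2 = 12.26 MHz.
18.38 MHz > fs/2 = 12.26 MHz, folds to fs − 18.38 MHz = 6.14 MHz.
82.32 MHz mod fs = 8.76 MHz.
8.76 MHz ≤ fs/2 = 12.26 MHz, appears at 8.76 MHz.
79.04 MHz mod fs = 5.48 MHz.
5.48 MHz ≤ fs/2 = 12.26 MHz, appears at 5.48 MHz.
55.18 MHz mod fs = 6.14 MHz.
6.14 MHz ≤ fs/2 = 12.26 MHz, appears at 6.14 MHz.
18.38 MHz and 55.18 MHz both map to 6.14 MHz.

18.38 MHz, 55.18 MHz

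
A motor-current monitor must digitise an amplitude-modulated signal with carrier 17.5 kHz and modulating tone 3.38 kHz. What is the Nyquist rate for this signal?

41.76 kHz

AM sidebands sit at fc ± fm = 14.12 kHz and 20.88 kHz.
Highest-frequency component: 20.88 kHz.
Nyquist rate = 2 × 20.88 kHz = 41.76 kHz.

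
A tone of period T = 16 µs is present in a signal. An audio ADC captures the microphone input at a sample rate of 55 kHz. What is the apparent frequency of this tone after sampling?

T = 16 µs → f = 1/T = 62.5 kHz.
62.5 kHz mod fs = 7.5 kHz.
7.5 kHz ≤ fs/2 = 27.5 kHz, appears at 7.5 kHz.

7.5 kHz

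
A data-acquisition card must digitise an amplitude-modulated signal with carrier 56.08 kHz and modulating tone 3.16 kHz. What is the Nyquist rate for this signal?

118.48 kHz

AM sidebands sit at fc ± fm = 52.92 kHz and 59.24 kHz.
Highest-frequency component: 59.24 kHz.
Nyquist rate = 2 × 59.24 kHz = 118.48 kHz.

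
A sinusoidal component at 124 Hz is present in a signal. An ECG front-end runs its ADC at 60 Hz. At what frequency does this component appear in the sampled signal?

124 Hz mod fs = 4 Hz.
4 Hz ≤ fs/2 = 30 Hz, appears at 4 Hz.

4 Hz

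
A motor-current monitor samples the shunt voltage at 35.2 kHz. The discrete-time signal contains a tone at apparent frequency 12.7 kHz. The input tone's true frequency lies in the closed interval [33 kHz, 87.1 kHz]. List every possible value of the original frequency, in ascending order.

47.9 kHz, 57.7 kHz, 83.1 kHz

Frequencies that alias to 12.7 kHz are k·fs ± 12.7 kHz for integer k ≥ 0.
k=0: 12.7 kHz.
k=1: 22.5 kHz, 47.9 kHz.
k=2: 57.7 kHz, 83.1 kHz.
k=3: 92.9 kHz, 118.3 kHz.
Within [33 kHz, 87.1 kHz]: 47.9 kHz, 57.7 kHz, 83.1 kHz.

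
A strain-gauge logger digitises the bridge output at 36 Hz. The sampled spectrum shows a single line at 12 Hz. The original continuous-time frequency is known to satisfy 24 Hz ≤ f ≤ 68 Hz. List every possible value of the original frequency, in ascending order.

24 Hz, 48 Hz, 60 Hz

Frequencies that alias to 12 Hz are k·fs ± 12 Hz for integer k ≥ 0.
k=0: 12 Hz.
k=1: 24 Hz, 48 Hz.
k=2: 60 Hz, 84 Hz.
k=3: 96 Hz, 120 Hz.
Within [24 Hz, 68 Hz]: 24 Hz, 48 Hz, 60 Hz.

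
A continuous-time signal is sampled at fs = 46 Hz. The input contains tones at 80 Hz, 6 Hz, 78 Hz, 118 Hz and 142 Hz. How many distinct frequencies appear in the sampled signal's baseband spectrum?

5

fs/2 = 23 Hz.
80 Hz mod fs = 34 Hz.
34 Hz > fs/2 = 23 Hz, folds to fs − 34 Hz = 12 Hz.
6 Hz ≤ fs/2 = 23 Hz, passes unchanged.
78 Hz mod fs = 32 Hz.
32 Hz > fs/2 = 23 Hz, folds to fs − 32 Hz = 14 Hz.
118 Hz mod fs = 26 Hz.
26 Hz > fs/2 = 23 Hz, folds to fs − 26 Hz = 20 Hz.
142 Hz mod fs = 4 Hz.
4 Hz ≤ fs/2 = 23 Hz, appears at 4 Hz.
Distinct values: {4 Hz, 6 Hz, 12 Hz, 14 Hz, 20 Hz} → 5.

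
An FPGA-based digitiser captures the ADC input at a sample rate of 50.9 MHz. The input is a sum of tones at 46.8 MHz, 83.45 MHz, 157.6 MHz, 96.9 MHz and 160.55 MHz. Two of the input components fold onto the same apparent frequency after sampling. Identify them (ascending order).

96.9 MHz, 157.6 MHz

fs/2 = 25.45 MHz.
46.8 MHz > fs/2 = 25.45 MHz, folds to fs − 46.8 MHz = 4.1 MHz.
83.45 MHz mod fs = 32.55 MHz.
32.55 MHz > fs/2 = 25.45 MHz, folds to fs − 32.55 MHz = 18.35 MHz.
157.6 MHz mod fs = 4.9 MHz.
4.9 MHz ≤ fs/2 = 25.45 MHz, appears at 4.9 MHz.
96.9 MHz mod fs = 46 MHz.
46 MHz > fs/2 = 25.45 MHz, folds to fs − 46 MHz = 4.9 MHz.
160.55 MHz mod fs = 7.85 MHz.
7.85 MHz ≤ fs/2 = 25.45 MHz, appears at 7.85 MHz.
96.9 MHz and 157.6 MHz both map to 4.9 MHz.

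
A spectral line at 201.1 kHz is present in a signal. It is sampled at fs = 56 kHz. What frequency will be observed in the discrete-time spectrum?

201.1 kHz mod fs = 33.1 kHz.
33.1 kHz > fs/2 = 28 kHz, folds to fs − 33.1 kHz = 22.9 kHz.

22.9 kHz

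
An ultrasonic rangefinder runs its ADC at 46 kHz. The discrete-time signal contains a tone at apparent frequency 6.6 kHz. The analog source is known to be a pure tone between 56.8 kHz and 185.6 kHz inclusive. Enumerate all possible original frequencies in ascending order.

85.4 kHz, 98.6 kHz, 131.4 kHz, 144.6 kHz, 177.4 kHz

Frequencies that alias to 6.6 kHz are k·fs ± 6.6 kHz for integer k ≥ 0.
k=0: 6.6 kHz.
k=1: 39.4 kHz, 52.6 kHz.
k=2: 85.4 kHz, 98.6 kHz.
k=3: 131.4 kHz, 144.6 kHz.
k=4: 177.4 kHz, 190.6 kHz.
k=5: 223.4 kHz, 236.6 kHz.
Within [56.8 kHz, 185.6 kHz]: 85.4 kHz, 98.6 kHz, 131.4 kHz, 144.6 kHz, 177.4 kHz.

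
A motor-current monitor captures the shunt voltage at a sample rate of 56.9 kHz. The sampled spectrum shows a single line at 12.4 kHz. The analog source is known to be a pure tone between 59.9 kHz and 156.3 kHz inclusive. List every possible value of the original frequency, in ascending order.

69.3 kHz, 101.4 kHz, 126.2 kHz

Frequencies that alias to 12.4 kHz are k·fs ± 12.4 kHz for integer k ≥ 0.
k=0: 12.4 kHz.
k=1: 44.5 kHz, 69.3 kHz.
k=2: 101.4 kHz, 126.2 kHz.
k=3: 158.3 kHz, 183.1 kHz.
Within [59.9 kHz, 156.3 kHz]: 69.3 kHz, 101.4 kHz, 126.2 kHz.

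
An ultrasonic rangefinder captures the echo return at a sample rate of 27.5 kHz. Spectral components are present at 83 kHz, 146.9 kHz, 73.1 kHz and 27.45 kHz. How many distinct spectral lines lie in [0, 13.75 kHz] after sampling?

fs/2 = 13.75 kHz.
83 kHz mod fs = 0.5 kHz.
0.5 kHz ≤ fs/2 = 13.75 kHz, appears at 0.5 kHz.
146.9 kHz mod fs = 9.4 kHz.
9.4 kHz ≤ fs/2 = 13.75 kHz, appears at 9.4 kHz.
73.1 kHz mod fs = 18.1 kHz.
18.1 kHz > fs/2 = 13.75 kHz, folds to fs − 18.1 kHz = 9.4 kHz.
27.45 kHz > fs/2 = 13.75 kHz, folds to fs − 27.45 kHz = 0.05 kHz.
Distinct values: {0.05 kHz, 0.5 kHz, 9.4 kHz} → 3.

3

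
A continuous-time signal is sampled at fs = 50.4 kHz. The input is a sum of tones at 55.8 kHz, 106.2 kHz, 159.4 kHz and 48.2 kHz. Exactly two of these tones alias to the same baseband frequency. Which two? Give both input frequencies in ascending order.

55.8 kHz, 106.2 kHz

fs/2 = 25.2 kHz.
55.8 kHz mod fs = 5.4 kHz.
5.4 kHz ≤ fs/2 = 25.2 kHz, appears at 5.4 kHz.
106.2 kHz mod fs = 5.4 kHz.
5.4 kHz ≤ fs/2 = 25.2 kHz, appears at 5.4 kHz.
159.4 kHz mod fs = 8.2 kHz.
8.2 kHz ≤ fs/2 = 25.2 kHz, appears at 8.2 kHz.
48.2 kHz > fs/2 = 25.2 kHz, folds to fs − 48.2 kHz = 2.2 kHz.
55.8 kHz and 106.2 kHz both map to 5.4 kHz.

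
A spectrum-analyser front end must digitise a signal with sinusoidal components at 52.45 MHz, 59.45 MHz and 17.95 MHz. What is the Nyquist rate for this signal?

118.9 MHz

Highest-frequency component: 59.45 MHz.
Nyquist rate = 2 × 59.45 MHz = 118.9 MHz.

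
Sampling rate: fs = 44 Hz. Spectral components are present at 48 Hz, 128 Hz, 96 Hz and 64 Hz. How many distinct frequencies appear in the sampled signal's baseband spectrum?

fs/2 = 22 Hz.
48 Hz mod fs = 4 Hz.
4 Hz ≤ fs/2 = 22 Hz, appears at 4 Hz.
128 Hz mod fs = 40 Hz.
40 Hz > fs/2 = 22 Hz, folds to fs − 40 Hz = 4 Hz.
96 Hz mod fs = 8 Hz.
8 Hz ≤ fs/2 = 22 Hz, appears at 8 Hz.
64 Hz mod fs = 20 Hz.
20 Hz ≤ fs/2 = 22 Hz, appears at 20 Hz.
Distinct values: {4 Hz, 8 Hz, 20 Hz} → 3.

3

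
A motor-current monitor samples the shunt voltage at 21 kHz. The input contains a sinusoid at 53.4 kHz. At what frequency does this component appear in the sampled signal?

53.4 kHz mod fs = 11.4 kHz.
11.4 kHz > fs/2 = 10.5 kHz, folds to fs − 11.4 kHz = 9.6 kHz.

9.6 kHz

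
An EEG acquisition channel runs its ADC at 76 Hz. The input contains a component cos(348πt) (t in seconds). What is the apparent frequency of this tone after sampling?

22 Hz

ω = 348π rad/s → f = ω/(2π) = 174 Hz.
174 Hz mod fs = 22 Hz.
22 Hz ≤ fs/2 = 38 Hz, appears at 22 Hz.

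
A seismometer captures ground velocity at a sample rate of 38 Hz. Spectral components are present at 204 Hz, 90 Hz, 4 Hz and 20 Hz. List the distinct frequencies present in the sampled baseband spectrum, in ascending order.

4 Hz, 14 Hz, 18 Hz

fs/2 = 19 Hz.
204 Hz mod fs = 14 Hz.
14 Hz ≤ fs/2 = 19 Hz, appears at 14 Hz.
90 Hz mod fs = 14 Hz.
14 Hz ≤ fs/2 = 19 Hz, appears at 14 Hz.
4 Hz ≤ fs/2 = 19 Hz, passes unchanged.
20 Hz > fs/2 = 19 Hz, folds to fs − 20 Hz = 18 Hz.
Distinct values: {4 Hz, 14 Hz, 18 Hz}.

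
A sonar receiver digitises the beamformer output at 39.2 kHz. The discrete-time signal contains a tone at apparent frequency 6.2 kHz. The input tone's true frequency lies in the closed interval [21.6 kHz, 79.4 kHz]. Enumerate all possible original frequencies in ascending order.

33 kHz, 45.4 kHz, 72.2 kHz

Frequencies that alias to 6.2 kHz are k·fs ± 6.2 kHz for integer k ≥ 0.
k=0: 6.2 kHz.
k=1: 33 kHz, 45.4 kHz.
k=2: 72.2 kHz, 84.6 kHz.
k=3: 111.4 kHz, 123.8 kHz.
Within [21.6 kHz, 79.4 kHz]: 33 kHz, 45.4 kHz, 72.2 kHz.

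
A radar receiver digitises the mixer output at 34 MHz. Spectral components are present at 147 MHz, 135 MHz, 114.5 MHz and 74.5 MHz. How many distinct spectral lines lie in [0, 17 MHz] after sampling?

fs/2 = 17 MHz.
147 MHz mod fs = 11 MHz.
11 MHz ≤ fs/2 = 17 MHz, appears at 11 MHz.
135 MHz mod fs = 33 MHz.
33 MHz > fs/2 = 17 MHz, folds to fs − 33 MHz = 1 MHz.
114.5 MHz mod fs = 12.5 MHz.
12.5 MHz ≤ fs/2 = 17 MHz, appears at 12.5 MHz.
74.5 MHz mod fs = 6.5 MHz.
6.5 MHz ≤ fs/2 = 17 MHz, appears at 6.5 MHz.
Distinct values: {1 MHz, 6.5 MHz, 11 MHz, 12.5 MHz} → 4.

4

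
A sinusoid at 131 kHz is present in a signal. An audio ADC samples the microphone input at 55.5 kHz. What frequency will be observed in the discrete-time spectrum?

131 kHz mod fs = 20 kHz.
20 kHz ≤ fs/2 = 27.75 kHz, appears at 20 kHz.

20 kHz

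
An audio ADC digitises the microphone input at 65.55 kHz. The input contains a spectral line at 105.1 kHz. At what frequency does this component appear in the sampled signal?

105.1 kHz mod fs = 39.55 kHz.
39.55 kHz > fs/2 = 32.775 kHz, folds to fs − 39.55 kHz = 26 kHz.

26 kHz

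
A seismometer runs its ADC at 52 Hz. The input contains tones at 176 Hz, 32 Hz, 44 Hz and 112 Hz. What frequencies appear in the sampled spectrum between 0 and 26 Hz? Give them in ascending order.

8 Hz, 20 Hz

fs/2 = 26 Hz.
176 Hz mod fs = 20 Hz.
20 Hz ≤ fs/2 = 26 Hz, appears at 20 Hz.
32 Hz > fs/2 = 26 Hz, folds to fs − 32 Hz = 20 Hz.
44 Hz > fs/2 = 26 Hz, folds to fs − 44 Hz = 8 Hz.
112 Hz mod fs = 8 Hz.
8 Hz ≤ fs/2 = 26 Hz, appears at 8 Hz.
Distinct values: {8 Hz, 20 Hz}.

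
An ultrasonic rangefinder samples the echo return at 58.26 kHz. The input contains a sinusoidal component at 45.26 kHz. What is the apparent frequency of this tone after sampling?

13 kHz

45.26 kHz > fs/2 = 29.13 kHz, folds to fs − 45.26 kHz = 13 kHz.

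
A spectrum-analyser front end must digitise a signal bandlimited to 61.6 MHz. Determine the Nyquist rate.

Nyquist rate = 2 × 61.6 MHz = 123.2 MHz.

123.2 MHz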